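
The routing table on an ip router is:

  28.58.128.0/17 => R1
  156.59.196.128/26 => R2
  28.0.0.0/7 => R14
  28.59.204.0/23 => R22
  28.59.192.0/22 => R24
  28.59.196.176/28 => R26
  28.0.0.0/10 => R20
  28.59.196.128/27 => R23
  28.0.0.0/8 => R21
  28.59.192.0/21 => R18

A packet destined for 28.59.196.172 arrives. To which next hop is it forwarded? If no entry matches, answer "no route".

R18

Routes whose prefix contains 28.59.196.172:
  28.0.0.0/7 (28.0.0.0 - 29.255.255.255) -> R14
  28.0.0.0/8 (28.0.0.0 - 28.255.255.255) -> R21
  28.0.0.0/10 (28.0.0.0 - 28.63.255.255) -> R20
  28.59.192.0/21 (28.59.192.0 - 28.59.199.255) -> R18
More-specific entries that do NOT match:
  28.59.196.176/28 (28.59.196.176 - 28.59.196.191) does not contain 28.59.196.172
  28.59.196.128/27 (28.59.196.128 - 28.59.196.159) does not contain 28.59.196.172
  156.59.196.128/26 (156.59.196.128 - 156.59.196.191) does not contain 28.59.196.172
  28.59.204.0/23 (28.59.204.0 - 28.59.205.255) does not contain 28.59.196.172
  28.59.192.0/22 (28.59.192.0 - 28.59.195.255) does not contain 28.59.196.172
Longest matching prefix is /21 -> next hop R18.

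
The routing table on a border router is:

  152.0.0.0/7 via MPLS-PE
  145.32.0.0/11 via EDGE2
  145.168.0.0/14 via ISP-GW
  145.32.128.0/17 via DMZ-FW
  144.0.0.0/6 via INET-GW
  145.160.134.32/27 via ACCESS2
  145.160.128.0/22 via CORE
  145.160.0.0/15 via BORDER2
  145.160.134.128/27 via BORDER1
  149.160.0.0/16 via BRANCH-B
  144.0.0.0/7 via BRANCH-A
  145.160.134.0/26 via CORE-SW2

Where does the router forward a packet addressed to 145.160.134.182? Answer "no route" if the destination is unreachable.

Routes whose prefix contains 145.160.134.182:
  144.0.0.0/6 (144.0.0.0 - 147.255.255.255) -> INET-GW
  144.0.0.0/7 (144.0.0.0 - 145.255.255.255) -> BRANCH-A
  145.160.0.0/15 (145.160.0.0 - 145.161.255.255) -> BORDER2
More-specific entries that do NOT match:
  145.160.134.32/27 (145.160.134.32 - 145.160.134.63) does not contain 145.160.134.182
  145.160.134.128/27 (145.160.134.128 - 145.160.134.159) does not contain 145.160.134.182
  145.160.134.0/26 (145.160.134.0 - 145.160.134.63) does not contain 145.160.134.182
  145.160.128.0/22 (145.160.128.0 - 145.160.131.255) does not contain 145.160.134.182
  145.32.128.0/17 (145.32.128.0 - 145.32.255.255) does not contain 145.160.134.182
  149.160.0.0/16 (149.160.0.0 - 149.160.255.255) does not contain 145.160.134.182
Longest matching prefix is /15 -> next hop BORDER2.

BORDER2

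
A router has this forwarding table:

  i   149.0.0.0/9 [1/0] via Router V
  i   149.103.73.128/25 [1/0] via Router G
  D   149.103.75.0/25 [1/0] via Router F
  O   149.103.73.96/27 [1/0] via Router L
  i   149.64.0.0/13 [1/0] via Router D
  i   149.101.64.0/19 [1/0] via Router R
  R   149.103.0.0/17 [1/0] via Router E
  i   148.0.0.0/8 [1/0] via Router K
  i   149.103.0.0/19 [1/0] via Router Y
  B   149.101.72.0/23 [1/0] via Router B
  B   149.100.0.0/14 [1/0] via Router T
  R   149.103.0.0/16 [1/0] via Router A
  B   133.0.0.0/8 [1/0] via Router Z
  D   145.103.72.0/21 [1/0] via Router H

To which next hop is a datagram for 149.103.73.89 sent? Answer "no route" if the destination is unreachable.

Routes whose prefix contains 149.103.73.89:
  149.0.0.0/9 (149.0.0.0 - 149.127.255.255) -> Router V
  149.100.0.0/14 (149.100.0.0 - 149.103.255.255) -> Router T
  149.103.0.0/16 (149.103.0.0 - 149.103.255.255) -> Router A
  149.103.0.0/17 (149.103.0.0 - 149.103.127.255) -> Router E
More-specific entries that do NOT match:
  149.103.73.96/27 (149.103.73.96 - 149.103.73.127) does not contain 149.103.73.89
  149.103.73.128/25 (149.103.73.128 - 149.103.73.255) does not contain 149.103.73.89
  149.103.75.0/25 (149.103.75.0 - 149.103.75.127) does not contain 149.103.73.89
  149.101.72.0/23 (149.101.72.0 - 149.101.73.255) does not contain 149.103.73.89
  145.103.72.0/21 (145.103.72.0 - 145.103.79.255) does not contain 149.103.73.89
  149.101.64.0/19 (149.101.64.0 - 149.101.95.255) does not contain 149.103.73.89
  149.103.0.0/19 (149.103.0.0 - 149.103.31.255) does not contain 149.103.73.89
Longest matching prefix is /17 -> next hop Router E.

Router E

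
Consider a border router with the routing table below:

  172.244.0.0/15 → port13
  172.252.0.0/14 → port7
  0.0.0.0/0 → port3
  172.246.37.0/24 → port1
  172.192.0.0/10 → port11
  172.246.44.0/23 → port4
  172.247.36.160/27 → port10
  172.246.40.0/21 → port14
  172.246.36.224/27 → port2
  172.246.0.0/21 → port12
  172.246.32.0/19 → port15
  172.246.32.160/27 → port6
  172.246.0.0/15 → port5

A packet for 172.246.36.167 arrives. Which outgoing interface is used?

Routes whose prefix contains 172.246.36.167:
  0.0.0.0/0 (default, matches everything) -> port3
  172.192.0.0/10 (172.192.0.0 - 172.255.255.255) -> port11
  172.246.0.0/15 (172.246.0.0 - 172.247.255.255) -> port5
  172.246.32.0/19 (172.246.32.0 - 172.246.63.255) -> port15
More-specific entries that do NOT match:
  172.247.36.160/27 (172.247.36.160 - 172.247.36.191) does not contain 172.246.36.167
  172.246.36.224/27 (172.246.36.224 - 172.246.36.255) does not contain 172.246.36.167
  172.246.32.160/27 (172.246.32.160 - 172.246.32.191) does not contain 172.246.36.167
  172.246.37.0/24 (172.246.37.0 - 172.246.37.255) does not contain 172.246.36.167
  172.246.44.0/23 (172.246.44.0 - 172.246.45.255) does not contain 172.246.36.167
  172.246.40.0/21 (172.246.40.0 - 172.246.47.255) does not contain 172.246.36.167
  172.246.0.0/21 (172.246.0.0 - 172.246.7.255) does not contain 172.246.36.167
Longest matching prefix is /19 -> interface port15.

port15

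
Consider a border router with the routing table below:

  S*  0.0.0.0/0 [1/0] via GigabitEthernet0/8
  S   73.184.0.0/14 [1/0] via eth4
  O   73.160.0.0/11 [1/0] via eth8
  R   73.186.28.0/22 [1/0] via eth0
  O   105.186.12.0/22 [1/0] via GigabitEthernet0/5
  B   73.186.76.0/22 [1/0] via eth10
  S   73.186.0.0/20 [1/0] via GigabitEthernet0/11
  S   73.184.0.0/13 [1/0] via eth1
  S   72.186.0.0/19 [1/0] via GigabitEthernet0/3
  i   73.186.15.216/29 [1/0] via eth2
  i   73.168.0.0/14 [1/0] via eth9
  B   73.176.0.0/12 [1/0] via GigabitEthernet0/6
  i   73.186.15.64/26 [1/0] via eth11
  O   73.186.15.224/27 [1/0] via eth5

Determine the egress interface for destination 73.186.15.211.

GigabitEthernet0/11

Routes whose prefix contains 73.186.15.211:
  0.0.0.0/0 (default, matches everything) -> GigabitEthernet0/8
  73.160.0.0/11 (73.160.0.0 - 73.191.255.255) -> eth8
  73.176.0.0/12 (73.176.0.0 - 73.191.255.255) -> GigabitEthernet0/6
  73.184.0.0/13 (73.184.0.0 - 73.191.255.255) -> eth1
  73.184.0.0/14 (73.184.0.0 - 73.187.255.255) -> eth4
  73.186.0.0/20 (73.186.0.0 - 73.186.15.255) -> GigabitEthernet0/11
More-specific entries that do NOT match:
  73.186.15.216/29 (73.186.15.216 - 73.186.15.223) does not contain 73.186.15.211
  73.186.15.224/27 (73.186.15.224 - 73.186.15.255) does not contain 73.186.15.211
  73.186.15.64/26 (73.186.15.64 - 73.186.15.127) does not contain 73.186.15.211
  73.186.28.0/22 (73.186.28.0 - 73.186.31.255) does not contain 73.186.15.211
  105.186.12.0/22 (105.186.12.0 - 105.186.15.255) does not contain 73.186.15.211
  73.186.76.0/22 (73.186.76.0 - 73.186.79.255) does not contain 73.186.15.211
Longest matching prefix is /20 -> interface GigabitEthernet0/11.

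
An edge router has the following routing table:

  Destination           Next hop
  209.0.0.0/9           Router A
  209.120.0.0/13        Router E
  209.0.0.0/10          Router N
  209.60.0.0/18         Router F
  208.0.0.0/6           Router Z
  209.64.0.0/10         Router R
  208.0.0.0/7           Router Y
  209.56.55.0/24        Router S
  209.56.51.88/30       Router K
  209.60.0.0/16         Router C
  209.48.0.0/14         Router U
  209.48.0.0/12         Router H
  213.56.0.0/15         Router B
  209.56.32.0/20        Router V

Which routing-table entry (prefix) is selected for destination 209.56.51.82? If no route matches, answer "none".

Entries matching 209.56.51.82:
  208.0.0.0/6 (208.0.0.0 - 211.255.255.255)
  208.0.0.0/7 (208.0.0.0 - 209.255.255.255)
  209.0.0.0/9 (209.0.0.0 - 209.127.255.255)
  209.0.0.0/10 (209.0.0.0 - 209.63.255.255)
  209.48.0.0/12 (209.48.0.0 - 209.63.255.255)
Most specific is 209.48.0.0/12.

209.48.0.0/12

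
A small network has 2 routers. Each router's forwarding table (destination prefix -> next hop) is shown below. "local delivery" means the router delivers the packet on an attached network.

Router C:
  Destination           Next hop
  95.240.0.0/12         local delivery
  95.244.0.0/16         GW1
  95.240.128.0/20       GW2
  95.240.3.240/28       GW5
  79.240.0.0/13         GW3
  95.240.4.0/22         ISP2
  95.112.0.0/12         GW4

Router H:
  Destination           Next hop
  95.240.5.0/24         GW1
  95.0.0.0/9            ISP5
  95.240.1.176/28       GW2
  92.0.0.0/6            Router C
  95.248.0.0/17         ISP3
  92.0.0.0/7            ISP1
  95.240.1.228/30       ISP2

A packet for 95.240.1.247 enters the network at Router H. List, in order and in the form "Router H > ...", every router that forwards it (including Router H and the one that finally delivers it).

At Router H: longest match for 95.240.1.247 is 92.0.0.0/6 -> Router C
At Router C: longest match for 95.240.1.247 is 95.240.0.0/12 -> local delivery

Router H > Router C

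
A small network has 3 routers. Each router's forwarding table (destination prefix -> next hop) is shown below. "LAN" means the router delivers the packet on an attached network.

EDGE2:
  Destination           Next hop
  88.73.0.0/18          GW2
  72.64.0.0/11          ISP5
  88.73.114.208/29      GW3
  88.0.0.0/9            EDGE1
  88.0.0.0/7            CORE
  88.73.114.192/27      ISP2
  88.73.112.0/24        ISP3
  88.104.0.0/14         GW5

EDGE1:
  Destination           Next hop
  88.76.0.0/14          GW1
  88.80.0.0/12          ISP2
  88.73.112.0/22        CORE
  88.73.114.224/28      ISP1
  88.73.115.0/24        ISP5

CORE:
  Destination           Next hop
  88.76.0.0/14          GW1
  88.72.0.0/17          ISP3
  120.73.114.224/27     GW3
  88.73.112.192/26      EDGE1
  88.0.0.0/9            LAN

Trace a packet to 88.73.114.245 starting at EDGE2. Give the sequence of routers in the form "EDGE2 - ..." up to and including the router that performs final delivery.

EDGE2 - EDGE1 - CORE

At EDGE2: longest match for 88.73.114.245 is 88.0.0.0/9 -> EDGE1
At EDGE1: longest match for 88.73.114.245 is 88.73.112.0/22 -> CORE
At CORE: longest match for 88.73.114.245 is 88.0.0.0/9 -> LAN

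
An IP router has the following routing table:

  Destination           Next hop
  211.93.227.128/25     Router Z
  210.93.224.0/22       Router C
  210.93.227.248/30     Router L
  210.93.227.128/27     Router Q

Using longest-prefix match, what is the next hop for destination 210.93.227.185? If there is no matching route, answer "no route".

Router C

Routes whose prefix contains 210.93.227.185:
  210.93.224.0/22 (210.93.224.0 - 210.93.227.255) -> Router C
More-specific entries that do NOT match:
  210.93.227.248/30 (210.93.227.248 - 210.93.227.251) does not contain 210.93.227.185
  210.93.227.128/27 (210.93.227.128 - 210.93.227.159) does not contain 210.93.227.185
  211.93.227.128/25 (211.93.227.128 - 211.93.227.255) does not contain 210.93.227.185
Longest matching prefix is /22 -> next hop Router C.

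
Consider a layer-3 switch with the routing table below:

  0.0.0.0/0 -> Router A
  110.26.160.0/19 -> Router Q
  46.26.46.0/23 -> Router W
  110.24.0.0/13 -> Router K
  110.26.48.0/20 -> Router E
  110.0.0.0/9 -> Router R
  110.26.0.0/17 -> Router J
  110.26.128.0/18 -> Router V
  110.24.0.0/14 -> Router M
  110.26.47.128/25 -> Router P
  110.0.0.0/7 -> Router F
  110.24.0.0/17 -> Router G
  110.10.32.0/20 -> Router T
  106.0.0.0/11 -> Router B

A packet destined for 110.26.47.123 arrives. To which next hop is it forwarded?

Routes whose prefix contains 110.26.47.123:
  0.0.0.0/0 (default, matches everything) -> Router A
  110.0.0.0/7 (110.0.0.0 - 111.255.255.255) -> Router F
  110.0.0.0/9 (110.0.0.0 - 110.127.255.255) -> Router R
  110.24.0.0/13 (110.24.0.0 - 110.31.255.255) -> Router K
  110.24.0.0/14 (110.24.0.0 - 110.27.255.255) -> Router M
  110.26.0.0/17 (110.26.0.0 - 110.26.127.255) -> Router J
More-specific entries that do NOT match:
  110.26.47.128/25 (110.26.47.128 - 110.26.47.255) does not contain 110.26.47.123
  46.26.46.0/23 (46.26.46.0 - 46.26.47.255) does not contain 110.26.47.123
  110.26.48.0/20 (110.26.48.0 - 110.26.63.255) does not contain 110.26.47.123
  110.10.32.0/20 (110.10.32.0 - 110.10.47.255) does not contain 110.26.47.123
  110.26.160.0/19 (110.26.160.0 - 110.26.191.255) does not contain 110.26.47.123
  110.26.128.0/18 (110.26.128.0 - 110.26.191.255) does not contain 110.26.47.123
Longest matching prefix is /17 -> next hop Router J.

Router J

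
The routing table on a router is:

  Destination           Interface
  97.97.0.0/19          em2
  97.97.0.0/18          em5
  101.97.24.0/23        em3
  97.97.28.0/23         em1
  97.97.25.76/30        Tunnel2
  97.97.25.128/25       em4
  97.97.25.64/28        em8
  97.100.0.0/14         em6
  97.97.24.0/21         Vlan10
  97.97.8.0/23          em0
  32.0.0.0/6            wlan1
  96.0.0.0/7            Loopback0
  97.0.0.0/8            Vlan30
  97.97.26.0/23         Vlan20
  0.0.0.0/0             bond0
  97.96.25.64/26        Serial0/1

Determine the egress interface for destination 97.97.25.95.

Vlan10

Routes whose prefix contains 97.97.25.95:
  0.0.0.0/0 (default, matches everything) -> bond0
  96.0.0.0/7 (96.0.0.0 - 97.255.255.255) -> Loopback0
  97.0.0.0/8 (97.0.0.0 - 97.255.255.255) -> Vlan30
  97.97.0.0/18 (97.97.0.0 - 97.97.63.255) -> em5
  97.97.0.0/19 (97.97.0.0 - 97.97.31.255) -> em2
  97.97.24.0/21 (97.97.24.0 - 97.97.31.255) -> Vlan10
More-specific entries that do NOT match:
  97.97.25.76/30 (97.97.25.76 - 97.97.25.79) does not contain 97.97.25.95
  97.97.25.64/28 (97.97.25.64 - 97.97.25.79) does not contain 97.97.25.95
  97.96.25.64/26 (97.96.25.64 - 97.96.25.127) does not contain 97.97.25.95
  97.97.25.128/25 (97.97.25.128 - 97.97.25.255) does not contain 97.97.25.95
  101.97.24.0/23 (101.97.24.0 - 101.97.25.255) does not contain 97.97.25.95
  97.97.28.0/23 (97.97.28.0 - 97.97.29.255) does not contain 97.97.25.95
  97.97.8.0/23 (97.97.8.0 - 97.97.9.255) does not contain 97.97.25.95
  97.97.26.0/23 (97.97.26.0 - 97.97.27.255) does not contain 97.97.25.95
Longest matching prefix is /21 -> interface Vlan10.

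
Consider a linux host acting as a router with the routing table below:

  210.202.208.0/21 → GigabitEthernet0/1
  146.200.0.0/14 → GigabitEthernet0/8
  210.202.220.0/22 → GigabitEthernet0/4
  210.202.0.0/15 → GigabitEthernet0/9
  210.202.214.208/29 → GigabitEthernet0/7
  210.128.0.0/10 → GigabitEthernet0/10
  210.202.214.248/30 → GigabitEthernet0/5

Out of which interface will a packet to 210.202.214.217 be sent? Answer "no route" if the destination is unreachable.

GigabitEthernet0/1

Routes whose prefix contains 210.202.214.217:
  210.202.0.0/15 (210.202.0.0 - 210.203.255.255) -> GigabitEthernet0/9
  210.202.208.0/21 (210.202.208.0 - 210.202.215.255) -> GigabitEthernet0/1
More-specific entries that do NOT match:
  210.202.214.248/30 (210.202.214.248 - 210.202.214.251) does not contain 210.202.214.217
  210.202.214.208/29 (210.202.214.208 - 210.202.214.215) does not contain 210.202.214.217
  210.202.220.0/22 (210.202.220.0 - 210.202.223.255) does not contain 210.202.214.217
Longest matching prefix is /21 -> interface GigabitEthernet0/1.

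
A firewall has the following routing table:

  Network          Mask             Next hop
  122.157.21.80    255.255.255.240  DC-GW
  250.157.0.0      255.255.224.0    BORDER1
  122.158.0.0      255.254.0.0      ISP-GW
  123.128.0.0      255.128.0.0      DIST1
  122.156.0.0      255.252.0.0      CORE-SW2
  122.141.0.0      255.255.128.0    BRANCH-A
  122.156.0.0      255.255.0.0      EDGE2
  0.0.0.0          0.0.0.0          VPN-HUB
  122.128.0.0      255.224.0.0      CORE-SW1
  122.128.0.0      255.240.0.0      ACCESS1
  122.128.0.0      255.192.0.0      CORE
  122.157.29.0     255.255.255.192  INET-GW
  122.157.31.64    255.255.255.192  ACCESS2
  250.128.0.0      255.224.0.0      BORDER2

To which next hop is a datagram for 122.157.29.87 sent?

Routes whose prefix contains 122.157.29.87:
  0.0.0.0/0 (default, matches everything) -> VPN-HUB
  122.128.0.0/10 (122.128.0.0 - 122.191.255.255) -> CORE
  122.128.0.0/11 (122.128.0.0 - 122.159.255.255) -> CORE-SW1
  122.156.0.0/14 (122.156.0.0 - 122.159.255.255) -> CORE-SW2
More-specific entries that do NOT match:
  122.157.21.80/28 (122.157.21.80 - 122.157.21.95) does not contain 122.157.29.87
  122.157.29.0/26 (122.157.29.0 - 122.157.29.63) does not contain 122.157.29.87
  122.157.31.64/26 (122.157.31.64 - 122.157.31.127) does not contain 122.157.29.87
  250.157.0.0/19 (250.157.0.0 - 250.157.31.255) does not contain 122.157.29.87
  122.141.0.0/17 (122.141.0.0 - 122.141.127.255) does not contain 122.157.29.87
  122.156.0.0/16 (122.156.0.0 - 122.156.255.255) does not contain 122.157.29.87
  122.158.0.0/15 (122.158.0.0 - 122.159.255.255) does not contain 122.157.29.87
Longest matching prefix is /14 -> next hop CORE-SW2.

CORE-SW2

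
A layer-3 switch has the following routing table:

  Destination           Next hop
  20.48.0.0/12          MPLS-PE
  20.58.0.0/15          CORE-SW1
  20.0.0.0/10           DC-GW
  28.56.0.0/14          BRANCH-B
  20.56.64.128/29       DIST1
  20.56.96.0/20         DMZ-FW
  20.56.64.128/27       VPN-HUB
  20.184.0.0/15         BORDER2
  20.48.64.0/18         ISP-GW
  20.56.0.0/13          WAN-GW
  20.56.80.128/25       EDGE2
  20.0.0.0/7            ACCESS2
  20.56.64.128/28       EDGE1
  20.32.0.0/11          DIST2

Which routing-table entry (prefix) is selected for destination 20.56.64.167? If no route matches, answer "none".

20.56.0.0/13

Entries matching 20.56.64.167:
  20.0.0.0/7 (20.0.0.0 - 21.255.255.255)
  20.0.0.0/10 (20.0.0.0 - 20.63.255.255)
  20.32.0.0/11 (20.32.0.0 - 20.63.255.255)
  20.48.0.0/12 (20.48.0.0 - 20.63.255.255)
  20.56.0.0/13 (20.56.0.0 - 20.63.255.255)
Most specific is 20.56.0.0/13.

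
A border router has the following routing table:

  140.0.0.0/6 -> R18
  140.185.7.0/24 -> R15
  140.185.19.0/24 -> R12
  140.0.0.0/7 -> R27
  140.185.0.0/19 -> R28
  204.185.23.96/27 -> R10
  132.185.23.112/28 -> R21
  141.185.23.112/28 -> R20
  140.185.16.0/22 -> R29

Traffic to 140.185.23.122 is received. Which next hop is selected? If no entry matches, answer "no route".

Routes whose prefix contains 140.185.23.122:
  140.0.0.0/6 (140.0.0.0 - 143.255.255.255) -> R18
  140.0.0.0/7 (140.0.0.0 - 141.255.255.255) -> R27
  140.185.0.0/19 (140.185.0.0 - 140.185.31.255) -> R28
More-specific entries that do NOT match:
  132.185.23.112/28 (132.185.23.112 - 132.185.23.127) does not contain 140.185.23.122
  141.185.23.112/28 (141.185.23.112 - 141.185.23.127) does not contain 140.185.23.122
  204.185.23.96/27 (204.185.23.96 - 204.185.23.127) does not contain 140.185.23.122
  140.185.7.0/24 (140.185.7.0 - 140.185.7.255) does not contain 140.185.23.122
  140.185.19.0/24 (140.185.19.0 - 140.185.19.255) does not contain 140.185.23.122
  140.185.16.0/22 (140.185.16.0 - 140.185.19.255) does not contain 140.185.23.122
Longest matching prefix is /19 -> next hop R28.

R28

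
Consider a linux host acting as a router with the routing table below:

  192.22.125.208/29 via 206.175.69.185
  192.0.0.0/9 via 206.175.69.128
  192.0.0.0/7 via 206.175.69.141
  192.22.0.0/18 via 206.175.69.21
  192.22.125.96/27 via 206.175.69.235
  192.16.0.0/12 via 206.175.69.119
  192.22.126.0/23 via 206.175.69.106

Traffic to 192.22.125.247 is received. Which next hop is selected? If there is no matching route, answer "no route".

Routes whose prefix contains 192.22.125.247:
  192.0.0.0/7 (192.0.0.0 - 193.255.255.255) -> 206.175.69.141
  192.0.0.0/9 (192.0.0.0 - 192.127.255.255) -> 206.175.69.128
  192.16.0.0/12 (192.16.0.0 - 192.31.255.255) -> 206.175.69.119
More-specific entries that do NOT match:
  192.22.125.208/29 (192.22.125.208 - 192.22.125.215) does not contain 192.22.125.247
  192.22.125.96/27 (192.22.125.96 - 192.22.125.127) does not contain 192.22.125.247
  192.22.126.0/23 (192.22.126.0 - 192.22.127.255) does not contain 192.22.125.247
  192.22.0.0/18 (192.22.0.0 - 192.22.63.255) does not contain 192.22.125.247
Longest matching prefix is /12 -> next hop 206.175.69.119.

206.175.69.119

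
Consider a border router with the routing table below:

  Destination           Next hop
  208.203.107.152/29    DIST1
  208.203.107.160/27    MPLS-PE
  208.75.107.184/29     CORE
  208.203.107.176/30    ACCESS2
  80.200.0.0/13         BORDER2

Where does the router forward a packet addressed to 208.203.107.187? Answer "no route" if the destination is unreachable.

MPLS-PE

Routes whose prefix contains 208.203.107.187:
  208.203.107.160/27 (208.203.107.160 - 208.203.107.191) -> MPLS-PE
More-specific entries that do NOT match:
  208.203.107.176/30 (208.203.107.176 - 208.203.107.179) does not contain 208.203.107.187
  208.203.107.152/29 (208.203.107.152 - 208.203.107.159) does not contain 208.203.107.187
  208.75.107.184/29 (208.75.107.184 - 208.75.107.191) does not contain 208.203.107.187
Longest matching prefix is /27 -> next hop MPLS-PE.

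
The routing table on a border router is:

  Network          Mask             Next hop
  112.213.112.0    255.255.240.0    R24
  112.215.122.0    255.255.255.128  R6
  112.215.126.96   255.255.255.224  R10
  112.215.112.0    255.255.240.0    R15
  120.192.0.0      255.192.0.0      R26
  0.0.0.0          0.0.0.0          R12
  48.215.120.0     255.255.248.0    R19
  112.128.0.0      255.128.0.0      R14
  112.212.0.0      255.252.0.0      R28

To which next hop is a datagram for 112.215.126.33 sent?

R15

Routes whose prefix contains 112.215.126.33:
  0.0.0.0/0 (default, matches everything) -> R12
  112.128.0.0/9 (112.128.0.0 - 112.255.255.255) -> R14
  112.212.0.0/14 (112.212.0.0 - 112.215.255.255) -> R28
  112.215.112.0/20 (112.215.112.0 - 112.215.127.255) -> R15
More-specific entries that do NOT match:
  112.215.126.96/27 (112.215.126.96 - 112.215.126.127) does not contain 112.215.126.33
  112.215.122.0/25 (112.215.122.0 - 112.215.122.127) does not contain 112.215.126.33
  48.215.120.0/21 (48.215.120.0 - 48.215.127.255) does not contain 112.215.126.33
Longest matching prefix is /20 -> next hop R15.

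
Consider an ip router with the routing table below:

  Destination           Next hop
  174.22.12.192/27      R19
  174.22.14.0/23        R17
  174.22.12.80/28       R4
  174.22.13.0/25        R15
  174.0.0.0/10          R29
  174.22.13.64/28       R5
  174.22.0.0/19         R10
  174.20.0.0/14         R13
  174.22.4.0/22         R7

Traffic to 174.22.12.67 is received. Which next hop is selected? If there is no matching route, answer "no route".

Routes whose prefix contains 174.22.12.67:
  174.0.0.0/10 (174.0.0.0 - 174.63.255.255) -> R29
  174.20.0.0/14 (174.20.0.0 - 174.23.255.255) -> R13
  174.22.0.0/19 (174.22.0.0 - 174.22.31.255) -> R10
More-specific entries that do NOT match:
  174.22.12.80/28 (174.22.12.80 - 174.22.12.95) does not contain 174.22.12.67
  174.22.13.64/28 (174.22.13.64 - 174.22.13.79) does not contain 174.22.12.67
  174.22.12.192/27 (174.22.12.192 - 174.22.12.223) does not contain 174.22.12.67
  174.22.13.0/25 (174.22.13.0 - 174.22.13.127) does not contain 174.22.12.67
  174.22.14.0/23 (174.22.14.0 - 174.22.15.255) does not contain 174.22.12.67
  174.22.4.0/22 (174.22.4.0 - 174.22.7.255) does not contain 174.22.12.67
Longest matching prefix is /19 -> next hop R10.

R10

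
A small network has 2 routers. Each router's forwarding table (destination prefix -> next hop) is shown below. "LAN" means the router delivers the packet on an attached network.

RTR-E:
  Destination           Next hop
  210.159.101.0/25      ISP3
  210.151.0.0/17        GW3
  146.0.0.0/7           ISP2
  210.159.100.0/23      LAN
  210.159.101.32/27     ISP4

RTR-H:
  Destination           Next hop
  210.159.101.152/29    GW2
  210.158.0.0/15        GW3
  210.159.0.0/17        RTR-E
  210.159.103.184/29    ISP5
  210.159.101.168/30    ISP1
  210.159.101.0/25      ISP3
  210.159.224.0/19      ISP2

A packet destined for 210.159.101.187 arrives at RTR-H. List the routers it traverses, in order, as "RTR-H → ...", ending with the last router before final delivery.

At RTR-H: longest match for 210.159.101.187 is 210.159.0.0/17 -> RTR-E
At RTR-E: longest match for 210.159.101.187 is 210.159.100.0/23 -> LAN

RTR-H → RTR-E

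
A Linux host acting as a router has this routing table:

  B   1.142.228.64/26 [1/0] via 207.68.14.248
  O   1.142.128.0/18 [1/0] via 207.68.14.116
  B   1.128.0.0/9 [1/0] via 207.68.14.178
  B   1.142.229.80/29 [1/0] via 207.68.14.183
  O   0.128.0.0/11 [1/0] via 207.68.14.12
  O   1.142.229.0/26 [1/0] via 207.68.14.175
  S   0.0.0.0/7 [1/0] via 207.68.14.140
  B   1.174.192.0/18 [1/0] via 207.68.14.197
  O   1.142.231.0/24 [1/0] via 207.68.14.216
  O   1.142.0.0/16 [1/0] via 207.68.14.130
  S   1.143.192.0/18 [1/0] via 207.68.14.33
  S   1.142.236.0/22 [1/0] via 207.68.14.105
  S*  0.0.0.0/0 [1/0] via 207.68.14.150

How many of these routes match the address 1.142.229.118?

Prefixes containing 1.142.229.118:
  0.0.0.0/0 (default, matches everything)
  0.0.0.0/7 (0.0.0.0 - 1.255.255.255)
  1.128.0.0/9 (1.128.0.0 - 1.255.255.255)
  1.142.0.0/16 (1.142.0.0 - 1.142.255.255)
Total matching entries: 4.

4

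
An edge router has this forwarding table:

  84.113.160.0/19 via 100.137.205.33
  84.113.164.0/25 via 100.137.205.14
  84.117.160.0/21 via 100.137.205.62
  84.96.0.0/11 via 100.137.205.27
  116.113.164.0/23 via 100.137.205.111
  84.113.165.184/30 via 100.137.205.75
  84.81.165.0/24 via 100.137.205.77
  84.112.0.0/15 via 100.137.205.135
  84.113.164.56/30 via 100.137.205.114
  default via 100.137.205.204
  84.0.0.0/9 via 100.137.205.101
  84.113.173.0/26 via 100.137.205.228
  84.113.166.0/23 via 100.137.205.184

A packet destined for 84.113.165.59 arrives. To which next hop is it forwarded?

Routes whose prefix contains 84.113.165.59:
  0.0.0.0/0 (default, matches everything) -> 100.137.205.204
  84.0.0.0/9 (84.0.0.0 - 84.127.255.255) -> 100.137.205.101
  84.96.0.0/11 (84.96.0.0 - 84.127.255.255) -> 100.137.205.27
  84.112.0.0/15 (84.112.0.0 - 84.113.255.255) -> 100.137.205.135
  84.113.160.0/19 (84.113.160.0 - 84.113.191.255) -> 100.137.205.33
More-specific entries that do NOT match:
  84.113.165.184/30 (84.113.165.184 - 84.113.165.187) does not contain 84.113.165.59
  84.113.164.56/30 (84.113.164.56 - 84.113.164.59) does not contain 84.113.165.59
  84.113.173.0/26 (84.113.173.0 - 84.113.173.63) does not contain 84.113.165.59
  84.113.164.0/25 (84.113.164.0 - 84.113.164.127) does not contain 84.113.165.59
  84.81.165.0/24 (84.81.165.0 - 84.81.165.255) does not contain 84.113.165.59
  116.113.164.0/23 (116.113.164.0 - 116.113.165.255) does not contain 84.113.165.59
  84.113.166.0/23 (84.113.166.0 - 84.113.167.255) does not contain 84.113.165.59
  84.117.160.0/21 (84.117.160.0 - 84.117.167.255) does not contain 84.113.165.59
Longest matching prefix is /19 -> next hop 100.137.205.33.

100.137.205.33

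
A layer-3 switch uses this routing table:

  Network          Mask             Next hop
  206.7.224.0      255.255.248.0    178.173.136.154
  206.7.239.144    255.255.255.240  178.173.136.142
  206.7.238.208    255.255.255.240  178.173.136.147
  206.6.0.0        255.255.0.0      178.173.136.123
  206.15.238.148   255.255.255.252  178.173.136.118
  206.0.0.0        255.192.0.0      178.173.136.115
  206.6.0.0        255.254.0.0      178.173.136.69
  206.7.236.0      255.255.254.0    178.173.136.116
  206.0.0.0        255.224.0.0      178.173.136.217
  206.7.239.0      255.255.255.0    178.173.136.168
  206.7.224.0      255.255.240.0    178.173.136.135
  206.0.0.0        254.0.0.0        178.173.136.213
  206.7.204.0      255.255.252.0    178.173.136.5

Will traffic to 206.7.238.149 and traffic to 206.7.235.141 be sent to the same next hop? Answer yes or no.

yes

206.7.238.149: longest match 206.7.224.0/20 -> 178.173.136.135
206.7.235.141: longest match 206.7.224.0/20 -> 178.173.136.135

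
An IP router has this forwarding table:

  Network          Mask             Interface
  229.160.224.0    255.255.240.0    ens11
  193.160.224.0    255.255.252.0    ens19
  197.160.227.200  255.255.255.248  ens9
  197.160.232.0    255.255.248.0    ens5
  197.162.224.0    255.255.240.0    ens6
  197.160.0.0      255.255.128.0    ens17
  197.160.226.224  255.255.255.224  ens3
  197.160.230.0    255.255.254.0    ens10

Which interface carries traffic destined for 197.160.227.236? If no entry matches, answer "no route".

no route

No entry's prefix contains 197.160.227.236; there is no default route.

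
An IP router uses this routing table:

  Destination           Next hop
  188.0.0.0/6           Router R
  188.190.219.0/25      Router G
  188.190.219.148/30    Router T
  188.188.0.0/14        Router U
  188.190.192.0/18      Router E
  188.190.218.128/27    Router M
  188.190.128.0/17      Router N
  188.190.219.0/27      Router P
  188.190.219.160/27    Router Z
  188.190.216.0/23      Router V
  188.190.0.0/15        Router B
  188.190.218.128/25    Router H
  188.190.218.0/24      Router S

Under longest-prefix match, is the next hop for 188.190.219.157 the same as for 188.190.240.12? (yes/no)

yes

188.190.219.157: longest match 188.190.192.0/18 -> Router E
188.190.240.12: longest match 188.190.192.0/18 -> Router E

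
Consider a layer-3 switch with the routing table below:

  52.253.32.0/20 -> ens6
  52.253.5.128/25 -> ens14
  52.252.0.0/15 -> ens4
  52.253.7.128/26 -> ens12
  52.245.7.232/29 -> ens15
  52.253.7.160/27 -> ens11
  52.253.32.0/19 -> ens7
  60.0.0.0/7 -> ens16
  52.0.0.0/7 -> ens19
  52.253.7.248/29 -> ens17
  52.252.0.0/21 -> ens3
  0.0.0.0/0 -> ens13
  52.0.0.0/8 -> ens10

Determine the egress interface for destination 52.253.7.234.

Routes whose prefix contains 52.253.7.234:
  0.0.0.0/0 (default, matches everything) -> ens13
  52.0.0.0/7 (52.0.0.0 - 53.255.255.255) -> ens19
  52.0.0.0/8 (52.0.0.0 - 52.255.255.255) -> ens10
  52.252.0.0/15 (52.252.0.0 - 52.253.255.255) -> ens4
More-specific entries that do NOT match:
  52.245.7.232/29 (52.245.7.232 - 52.245.7.239) does not contain 52.253.7.234
  52.253.7.248/29 (52.253.7.248 - 52.253.7.255) does not contain 52.253.7.234
  52.253.7.160/27 (52.253.7.160 - 52.253.7.191) does not contain 52.253.7.234
  52.253.7.128/26 (52.253.7.128 - 52.253.7.191) does not contain 52.253.7.234
  52.253.5.128/25 (52.253.5.128 - 52.253.5.255) does not contain 52.253.7.234
  52.252.0.0/21 (52.252.0.0 - 52.252.7.255) does not contain 52.253.7.234
  52.253.32.0/20 (52.253.32.0 - 52.253.47.255) does not contain 52.253.7.234
  52.253.32.0/19 (52.253.32.0 - 52.253.63.255) does not contain 52.253.7.234
Longest matching prefix is /15 -> interface ens4.

ens4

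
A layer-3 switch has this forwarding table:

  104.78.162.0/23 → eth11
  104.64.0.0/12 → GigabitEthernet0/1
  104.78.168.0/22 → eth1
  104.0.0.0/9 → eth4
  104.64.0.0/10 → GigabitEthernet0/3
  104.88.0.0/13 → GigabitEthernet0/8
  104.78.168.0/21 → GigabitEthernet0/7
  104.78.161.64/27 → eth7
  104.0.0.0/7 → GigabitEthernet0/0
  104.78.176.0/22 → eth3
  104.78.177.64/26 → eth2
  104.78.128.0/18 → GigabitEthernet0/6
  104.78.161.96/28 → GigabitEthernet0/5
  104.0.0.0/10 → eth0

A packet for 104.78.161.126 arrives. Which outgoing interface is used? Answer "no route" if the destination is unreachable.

GigabitEthernet0/6

Routes whose prefix contains 104.78.161.126:
  104.0.0.0/7 (104.0.0.0 - 105.255.255.255) -> GigabitEthernet0/0
  104.0.0.0/9 (104.0.0.0 - 104.127.255.255) -> eth4
  104.64.0.0/10 (104.64.0.0 - 104.127.255.255) -> GigabitEthernet0/3
  104.64.0.0/12 (104.64.0.0 - 104.79.255.255) -> GigabitEthernet0/1
  104.78.128.0/18 (104.78.128.0 - 104.78.191.255) -> GigabitEthernet0/6
More-specific entries that do NOT match:
  104.78.161.96/28 (104.78.161.96 - 104.78.161.111) does not contain 104.78.161.126
  104.78.161.64/27 (104.78.161.64 - 104.78.161.95) does not contain 104.78.161.126
  104.78.177.64/26 (104.78.177.64 - 104.78.177.127) does not contain 104.78.161.126
  104.78.162.0/23 (104.78.162.0 - 104.78.163.255) does not contain 104.78.161.126
  104.78.168.0/22 (104.78.168.0 - 104.78.171.255) does not contain 104.78.161.126
  104.78.176.0/22 (104.78.176.0 - 104.78.179.255) does not contain 104.78.161.126
  104.78.168.0/21 (104.78.168.0 - 104.78.175.255) does not contain 104.78.161.126
Longest matching prefix is /18 -> interface GigabitEthernet0/6.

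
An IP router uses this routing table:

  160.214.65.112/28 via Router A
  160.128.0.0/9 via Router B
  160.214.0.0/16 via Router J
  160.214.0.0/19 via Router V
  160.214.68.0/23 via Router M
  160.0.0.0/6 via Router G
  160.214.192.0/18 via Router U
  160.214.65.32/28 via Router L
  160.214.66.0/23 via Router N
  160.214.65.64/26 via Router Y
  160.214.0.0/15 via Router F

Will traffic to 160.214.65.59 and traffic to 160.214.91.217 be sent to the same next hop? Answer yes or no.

yes

160.214.65.59: longest match 160.214.0.0/16 -> Router J
160.214.91.217: longest match 160.214.0.0/16 -> Router J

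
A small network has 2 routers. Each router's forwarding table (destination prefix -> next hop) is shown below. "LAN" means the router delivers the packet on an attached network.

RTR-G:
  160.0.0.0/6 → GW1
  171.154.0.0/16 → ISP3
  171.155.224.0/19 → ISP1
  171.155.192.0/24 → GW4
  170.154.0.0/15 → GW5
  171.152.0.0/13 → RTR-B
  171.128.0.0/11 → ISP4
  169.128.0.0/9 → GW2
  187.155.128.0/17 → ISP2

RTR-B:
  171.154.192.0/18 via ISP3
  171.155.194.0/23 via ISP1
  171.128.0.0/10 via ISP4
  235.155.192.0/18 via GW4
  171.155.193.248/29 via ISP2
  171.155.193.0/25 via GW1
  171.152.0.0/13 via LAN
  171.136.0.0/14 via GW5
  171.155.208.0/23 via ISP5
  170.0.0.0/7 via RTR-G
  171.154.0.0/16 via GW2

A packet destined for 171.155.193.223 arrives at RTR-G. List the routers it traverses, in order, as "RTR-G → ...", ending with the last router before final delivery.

RTR-G → RTR-B

At RTR-G: longest match for 171.155.193.223 is 171.152.0.0/13 -> RTR-B
At RTR-B: longest match for 171.155.193.223 is 171.152.0.0/13 -> LAN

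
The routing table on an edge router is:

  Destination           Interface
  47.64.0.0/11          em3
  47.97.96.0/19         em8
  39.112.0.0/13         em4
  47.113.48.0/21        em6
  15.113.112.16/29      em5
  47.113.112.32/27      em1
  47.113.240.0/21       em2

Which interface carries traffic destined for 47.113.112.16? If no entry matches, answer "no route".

No entry's prefix contains 47.113.112.16; there is no default route.

no route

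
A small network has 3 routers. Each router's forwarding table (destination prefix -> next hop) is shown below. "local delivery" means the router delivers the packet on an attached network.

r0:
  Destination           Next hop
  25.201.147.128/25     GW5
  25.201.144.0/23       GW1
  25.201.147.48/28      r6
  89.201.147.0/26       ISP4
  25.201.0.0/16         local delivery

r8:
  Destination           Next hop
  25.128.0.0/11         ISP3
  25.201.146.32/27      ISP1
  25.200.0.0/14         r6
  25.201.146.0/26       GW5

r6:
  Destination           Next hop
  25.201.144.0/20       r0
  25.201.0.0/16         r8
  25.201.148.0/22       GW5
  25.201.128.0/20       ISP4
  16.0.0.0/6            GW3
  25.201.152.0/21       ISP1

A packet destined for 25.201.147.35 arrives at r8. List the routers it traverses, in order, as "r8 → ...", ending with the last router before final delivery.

r8 → r6 → r0

At r8: longest match for 25.201.147.35 is 25.200.0.0/14 -> r6
At r6: longest match for 25.201.147.35 is 25.201.144.0/20 -> r0
At r0: longest match for 25.201.147.35 is 25.201.0.0/16 -> local delivery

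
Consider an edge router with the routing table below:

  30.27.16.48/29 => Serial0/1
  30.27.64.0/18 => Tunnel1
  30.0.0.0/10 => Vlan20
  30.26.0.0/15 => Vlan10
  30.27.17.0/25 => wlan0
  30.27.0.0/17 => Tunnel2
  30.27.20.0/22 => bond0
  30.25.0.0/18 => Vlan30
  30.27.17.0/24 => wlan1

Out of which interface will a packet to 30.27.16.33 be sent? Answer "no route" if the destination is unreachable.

Routes whose prefix contains 30.27.16.33:
  30.0.0.0/10 (30.0.0.0 - 30.63.255.255) -> Vlan20
  30.26.0.0/15 (30.26.0.0 - 30.27.255.255) -> Vlan10
  30.27.0.0/17 (30.27.0.0 - 30.27.127.255) -> Tunnel2
More-specific entries that do NOT match:
  30.27.16.48/29 (30.27.16.48 - 30.27.16.55) does not contain 30.27.16.33
  30.27.17.0/25 (30.27.17.0 - 30.27.17.127) does not contain 30.27.16.33
  30.27.17.0/24 (30.27.17.0 - 30.27.17.255) does not contain 30.27.16.33
  30.27.20.0/22 (30.27.20.0 - 30.27.23.255) does not contain 30.27.16.33
  30.27.64.0/18 (30.27.64.0 - 30.27.127.255) does not contain 30.27.16.33
  30.25.0.0/18 (30.25.0.0 - 30.25.63.255) does not contain 30.27.16.33
Longest matching prefix is /17 -> interface Tunnel2.

Tunnel2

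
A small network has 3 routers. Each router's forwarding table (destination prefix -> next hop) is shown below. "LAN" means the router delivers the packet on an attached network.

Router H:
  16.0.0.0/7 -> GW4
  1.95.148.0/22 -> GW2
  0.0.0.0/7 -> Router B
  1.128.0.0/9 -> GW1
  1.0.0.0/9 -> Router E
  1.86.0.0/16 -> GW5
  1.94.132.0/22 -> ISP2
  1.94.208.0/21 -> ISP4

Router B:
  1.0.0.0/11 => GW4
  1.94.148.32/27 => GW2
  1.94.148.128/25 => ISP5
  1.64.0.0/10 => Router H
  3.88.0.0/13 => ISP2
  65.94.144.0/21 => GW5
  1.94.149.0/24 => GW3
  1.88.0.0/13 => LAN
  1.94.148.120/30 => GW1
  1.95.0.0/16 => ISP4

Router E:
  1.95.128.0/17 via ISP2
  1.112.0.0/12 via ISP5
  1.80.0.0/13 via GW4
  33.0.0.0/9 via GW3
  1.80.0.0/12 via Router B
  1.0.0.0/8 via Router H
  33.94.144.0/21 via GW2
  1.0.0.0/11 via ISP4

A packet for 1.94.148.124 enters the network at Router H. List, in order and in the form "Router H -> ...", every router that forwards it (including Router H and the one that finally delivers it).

At Router H: longest match for 1.94.148.124 is 1.0.0.0/9 -> Router E
At Router E: longest match for 1.94.148.124 is 1.80.0.0/12 -> Router B
At Router B: longest match for 1.94.148.124 is 1.88.0.0/13 -> LAN

Router H -> Router E -> Router B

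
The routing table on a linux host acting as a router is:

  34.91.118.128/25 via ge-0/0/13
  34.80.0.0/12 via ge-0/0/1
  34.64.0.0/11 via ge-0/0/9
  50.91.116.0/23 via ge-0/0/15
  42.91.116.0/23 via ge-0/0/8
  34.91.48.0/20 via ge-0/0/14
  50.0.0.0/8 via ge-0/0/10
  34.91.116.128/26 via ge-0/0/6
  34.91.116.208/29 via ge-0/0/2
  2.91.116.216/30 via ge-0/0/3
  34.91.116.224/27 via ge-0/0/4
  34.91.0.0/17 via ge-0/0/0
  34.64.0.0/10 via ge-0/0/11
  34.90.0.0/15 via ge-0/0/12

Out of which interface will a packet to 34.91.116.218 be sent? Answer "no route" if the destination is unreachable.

ge-0/0/0

Routes whose prefix contains 34.91.116.218:
  34.64.0.0/10 (34.64.0.0 - 34.127.255.255) -> ge-0/0/11
  34.64.0.0/11 (34.64.0.0 - 34.95.255.255) -> ge-0/0/9
  34.80.0.0/12 (34.80.0.0 - 34.95.255.255) -> ge-0/0/1
  34.90.0.0/15 (34.90.0.0 - 34.91.255.255) -> ge-0/0/12
  34.91.0.0/17 (34.91.0.0 - 34.91.127.255) -> ge-0/0/0
More-specific entries that do NOT match:
  2.91.116.216/30 (2.91.116.216 - 2.91.116.219) does not contain 34.91.116.218
  34.91.116.208/29 (34.91.116.208 - 34.91.116.215) does not contain 34.91.116.218
  34.91.116.224/27 (34.91.116.224 - 34.91.116.255) does not contain 34.91.116.218
  34.91.116.128/26 (34.91.116.128 - 34.91.116.191) does not contain 34.91.116.218
  34.91.118.128/25 (34.91.118.128 - 34.91.118.255) does not contain 34.91.116.218
  50.91.116.0/23 (50.91.116.0 - 50.91.117.255) does not contain 34.91.116.218
  42.91.116.0/23 (42.91.116.0 - 42.91.117.255) does not contain 34.91.116.218
  34.91.48.0/20 (34.91.48.0 - 34.91.63.255) does not contain 34.91.116.218
Longest matching prefix is /17 -> interface ge-0/0/0.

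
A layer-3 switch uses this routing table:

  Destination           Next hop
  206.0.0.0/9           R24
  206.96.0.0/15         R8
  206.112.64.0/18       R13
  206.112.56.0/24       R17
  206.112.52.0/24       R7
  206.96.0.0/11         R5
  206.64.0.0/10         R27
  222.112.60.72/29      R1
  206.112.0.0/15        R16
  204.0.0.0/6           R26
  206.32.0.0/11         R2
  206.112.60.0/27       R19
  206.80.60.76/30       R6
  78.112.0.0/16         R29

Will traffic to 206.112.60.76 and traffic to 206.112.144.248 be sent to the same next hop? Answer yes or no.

206.112.60.76: longest match 206.112.0.0/15 -> R16
206.112.144.248: longest match 206.112.0.0/15 -> R16

yes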